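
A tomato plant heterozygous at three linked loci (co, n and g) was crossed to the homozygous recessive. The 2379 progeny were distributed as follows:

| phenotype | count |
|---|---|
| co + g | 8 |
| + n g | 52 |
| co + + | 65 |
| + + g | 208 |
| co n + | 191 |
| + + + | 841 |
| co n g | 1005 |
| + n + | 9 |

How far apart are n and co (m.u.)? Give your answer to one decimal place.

The two most frequent reciprocal classes, + + + and co n g, are the parental types, so the F1 was + + + / co n g.
The two rarest classes, + n + and co + g, are the double crossovers. Comparing them with the parentals, only the n allele has switched, so n is the middle locus and the order is g – n – co.
Crossovers in the n–co interval produce the single-crossover classes co + + and + n g (65 + 52 = 117) plus the double crossovers (17).
RF(n–co) = (117 + 17) / 2379 = 134/2379 = 0.0563 → 5.6 m.u.

5.6 m.u.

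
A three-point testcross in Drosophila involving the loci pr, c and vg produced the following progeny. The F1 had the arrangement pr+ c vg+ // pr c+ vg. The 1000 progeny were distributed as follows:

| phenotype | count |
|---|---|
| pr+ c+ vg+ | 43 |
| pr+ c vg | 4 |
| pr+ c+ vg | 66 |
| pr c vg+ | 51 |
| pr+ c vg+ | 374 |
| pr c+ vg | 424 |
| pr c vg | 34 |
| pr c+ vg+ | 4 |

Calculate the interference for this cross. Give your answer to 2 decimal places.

The two rarest classes, pr+ c vg and pr c+ vg+, are the double crossovers. Comparing them with the parentals, only the vg allele has switched, so vg is the middle locus and the order is pr – vg – c.
pr–vg: (117 + 8)/1000 = 0.1250; vg–c: (77 + 8)/1000 = 0.0850.
Expected DCO frequency = 0.1250 × 0.0850 ≈ 0.01063; observed = 8/1000 ≈ 0.00800.
Coefficient of coincidence = 0.00800/0.01063 ≈ 0.75; interference = 1 − 0.75 = 0.25.

0.25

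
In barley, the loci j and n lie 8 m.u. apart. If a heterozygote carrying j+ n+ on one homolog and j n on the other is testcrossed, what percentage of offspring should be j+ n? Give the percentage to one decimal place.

4.0%

A map distance of 8 m.u. corresponds to a recombination frequency of 0.080.
The F1 is j+ n+ / j n, so j+ n is a recombinant gamete class with expected frequency r/2 = 0.080/2 = 0.0400.
That is 0.0400 = 4.0% of the progeny.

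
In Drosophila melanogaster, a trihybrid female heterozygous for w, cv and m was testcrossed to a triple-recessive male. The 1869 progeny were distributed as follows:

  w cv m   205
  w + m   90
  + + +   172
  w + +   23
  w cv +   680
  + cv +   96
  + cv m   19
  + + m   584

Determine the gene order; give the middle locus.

The two most frequent reciprocal classes, + + m and w cv +, are the parental types, so the F1 was + + m / w cv +.
The two rarest classes, + cv m and w + +, are the double crossovers. Comparing them with the parentals, only the cv allele has switched, so cv is the middle locus and the order is m – cv – w.

cv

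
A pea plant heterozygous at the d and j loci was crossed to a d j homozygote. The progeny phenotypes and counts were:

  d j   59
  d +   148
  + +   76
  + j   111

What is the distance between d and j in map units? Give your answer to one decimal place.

The two most frequent classes, + j (111) and d + (148), are the parental types, so the F1 was + j / d +.
The recombinant classes are + + and d j: 76 + 59 = 135.
Recombination frequency = 135/394 = 0.3426 ≈ 34.3%, i.e. 34.3 map units.

34.3 map units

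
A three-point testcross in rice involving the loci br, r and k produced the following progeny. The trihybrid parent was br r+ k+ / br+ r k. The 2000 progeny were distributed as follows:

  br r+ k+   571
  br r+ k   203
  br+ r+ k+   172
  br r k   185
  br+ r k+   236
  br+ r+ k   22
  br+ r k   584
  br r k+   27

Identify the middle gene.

r

The two rarest classes, br r k+ and br+ r+ k, are the double crossovers. Comparing them with the parentals, only the r allele has switched, so r is the middle locus and the order is k – r – br.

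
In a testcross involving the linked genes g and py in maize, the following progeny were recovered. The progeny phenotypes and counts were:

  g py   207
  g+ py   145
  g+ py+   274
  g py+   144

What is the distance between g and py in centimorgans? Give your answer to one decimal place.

37.5 centimorgans

The two most frequent classes, g+ py+ (274) and g py (207), are the parental types, so the F1 was g+ py+ / g py.
The recombinant classes are g+ py and g py+: 145 + 144 = 289.
Recombination frequency = 289/770 = 0.3753 ≈ 37.5%, i.e. 37.5 centimorgans.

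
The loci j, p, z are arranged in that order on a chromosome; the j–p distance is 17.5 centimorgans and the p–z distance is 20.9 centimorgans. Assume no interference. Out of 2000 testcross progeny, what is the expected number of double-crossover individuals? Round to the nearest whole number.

Map distances give recombination frequencies of 0.175 and 0.209 for the two intervals.
With no interference, expected double-crossover frequency = 0.175 × 0.209 = 0.03657.
Expected number = 0.03657 × 2000 = 73.15 ≈ 73.

73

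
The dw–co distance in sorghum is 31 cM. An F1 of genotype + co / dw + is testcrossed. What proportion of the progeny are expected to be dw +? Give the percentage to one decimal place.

A map distance of 31 cM corresponds to a recombination frequency of 0.310.
The F1 is + co / dw +, so dw + is a parental gamete class with expected frequency (1 − r)/2 = 0.690/2 = 0.3450.
That is 0.3450 = 34.5% of the progeny.

34.5%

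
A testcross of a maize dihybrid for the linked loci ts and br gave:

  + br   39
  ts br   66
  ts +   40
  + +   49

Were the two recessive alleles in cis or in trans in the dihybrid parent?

The two most frequent classes are + + (49) and ts br (66); these are the parental (non-recombinant) types.
So the F1 carried + + on one chromosome and ts br on the other — the recessive alleles are on the same chromosome (cis / coupling).

cis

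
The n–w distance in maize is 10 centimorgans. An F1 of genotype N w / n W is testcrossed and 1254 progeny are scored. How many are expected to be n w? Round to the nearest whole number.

63

A map distance of 10 centimorgans corresponds to a recombination frequency of 0.100.
The F1 is N w / n W, so n w is a recombinant gamete class with expected frequency r/2 = 0.100/2 = 0.0500.
Expected number = 0.0500 × 1254 = 62.70 ≈ 63.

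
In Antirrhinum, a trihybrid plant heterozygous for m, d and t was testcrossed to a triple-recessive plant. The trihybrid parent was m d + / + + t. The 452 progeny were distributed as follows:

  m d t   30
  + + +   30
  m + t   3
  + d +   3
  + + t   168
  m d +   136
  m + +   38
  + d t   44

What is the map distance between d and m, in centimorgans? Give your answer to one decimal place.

19.5 centimorgans

The two rarest classes, + d + and m + t, are the double crossovers. Comparing them with the parentals, only the m allele has switched, so m is the middle locus and the order is d – m – t.
Crossovers in the d–m interval produce the single-crossover classes m + + and + d t (38 + 44 = 82) plus the double crossovers (6).
RF(d–m) = (82 + 6) / 452 = 88/452 = 0.1947 → 19.5 centimorgans.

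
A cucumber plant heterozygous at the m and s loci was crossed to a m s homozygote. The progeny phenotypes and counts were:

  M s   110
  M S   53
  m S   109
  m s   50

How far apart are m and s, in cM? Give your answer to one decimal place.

32.0 cM

The two most frequent classes, M s (110) and m S (109), are the parental types, so the F1 was M s / m S.
The recombinant classes are M S and m s: 53 + 50 = 103.
Recombination frequency = 103/322 = 0.3199 ≈ 32.0%, i.e. 32.0 cM.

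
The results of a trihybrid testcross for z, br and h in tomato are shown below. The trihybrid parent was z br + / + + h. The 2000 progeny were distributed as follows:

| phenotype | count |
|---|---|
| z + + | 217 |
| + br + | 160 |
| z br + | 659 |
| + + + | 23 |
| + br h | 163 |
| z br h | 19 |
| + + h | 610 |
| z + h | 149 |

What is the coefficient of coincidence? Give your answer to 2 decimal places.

The two rarest classes, z br h and + + +, are the double crossovers. Comparing them with the parentals, only the h allele has switched, so h is the middle locus and the order is z – h – br.
z–h: (309 + 42)/2000 = 0.1755; h–br: (380 + 42)/2000 = 0.2110.
Expected DCO frequency = 0.1755 × 0.2110 ≈ 0.03703; observed = 42/2000 ≈ 0.02100.
Coefficient of coincidence = 0.02100/0.03703 ≈ 0.57.

0.57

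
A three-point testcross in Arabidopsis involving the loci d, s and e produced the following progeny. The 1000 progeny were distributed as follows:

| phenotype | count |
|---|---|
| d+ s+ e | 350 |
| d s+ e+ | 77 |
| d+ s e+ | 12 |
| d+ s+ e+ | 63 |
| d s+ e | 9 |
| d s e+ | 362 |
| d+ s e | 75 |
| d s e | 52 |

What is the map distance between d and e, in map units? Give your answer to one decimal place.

13.6 map units

The two most frequent reciprocal classes, d+ s+ e and d s e+, are the parental types, so the F1 was d+ s+ e / d s e+.
The two rarest classes, d s+ e and d+ s e+, are the double crossovers. Comparing them with the parentals, only the d allele has switched, so d is the middle locus and the order is e – d – s.
Crossovers in the e–d interval produce the single-crossover classes d+ s+ e+ and d s e (63 + 52 = 115) plus the double crossovers (21).
RF(e–d) = (115 + 21) / 1000 = 136/1000 = 0.1360 → 13.6 map units.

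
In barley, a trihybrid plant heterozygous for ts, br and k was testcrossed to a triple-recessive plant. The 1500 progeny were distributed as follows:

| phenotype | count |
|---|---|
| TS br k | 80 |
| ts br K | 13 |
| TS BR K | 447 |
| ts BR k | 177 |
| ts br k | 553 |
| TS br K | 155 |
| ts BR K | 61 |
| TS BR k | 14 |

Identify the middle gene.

k

The two most frequent reciprocal classes, ts br k and TS BR K, are the parental types, so the F1 was ts br k / TS BR K.
The two rarest classes, ts br K and TS BR k, are the double crossovers. Comparing them with the parentals, only the k allele has switched, so k is the middle locus and the order is br – k – ts.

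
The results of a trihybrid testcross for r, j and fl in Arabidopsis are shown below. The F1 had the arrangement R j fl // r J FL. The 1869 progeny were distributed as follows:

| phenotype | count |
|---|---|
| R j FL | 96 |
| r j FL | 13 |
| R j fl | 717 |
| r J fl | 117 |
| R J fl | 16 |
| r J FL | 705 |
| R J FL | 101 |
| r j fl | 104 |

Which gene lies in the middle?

j

The two rarest classes, R J fl and r j FL, are the double crossovers. Comparing them with the parentals, only the j allele has switched, so j is the middle locus and the order is fl – j – r.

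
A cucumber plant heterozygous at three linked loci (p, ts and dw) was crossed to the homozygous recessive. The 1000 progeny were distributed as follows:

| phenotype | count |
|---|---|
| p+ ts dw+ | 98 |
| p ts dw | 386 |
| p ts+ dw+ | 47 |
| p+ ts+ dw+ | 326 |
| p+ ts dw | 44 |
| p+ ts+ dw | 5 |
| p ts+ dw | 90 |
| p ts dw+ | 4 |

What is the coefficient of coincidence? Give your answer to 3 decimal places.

0.457

The two most frequent reciprocal classes, p ts dw and p+ ts+ dw+, are the parental types, so the F1 was p ts dw / p+ ts+ dw+.
The two rarest classes, p ts dw+ and p+ ts+ dw, are the double crossovers. Comparing them with the parentals, only the dw allele has switched, so dw is the middle locus and the order is p – dw – ts.
p–dw: (91 + 9)/1000 = 0.1000; dw–ts: (188 + 9)/1000 = 0.1970.
Expected DCO frequency = 0.1000 × 0.1970 ≈ 0.01970; observed = 9/1000 ≈ 0.00900.
Coefficient of coincidence = 0.00900/0.01970 ≈ 0.457.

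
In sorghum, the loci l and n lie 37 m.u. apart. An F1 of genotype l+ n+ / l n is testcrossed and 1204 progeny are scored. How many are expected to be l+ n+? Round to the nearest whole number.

379

A map distance of 37 m.u. corresponds to a recombination frequency of 0.370.
The F1 is l+ n+ / l n, so l+ n+ is a parental gamete class with expected frequency (1 − r)/2 = 0.630/2 = 0.3150.
Expected number = 0.3150 × 1204 = 379.26 ≈ 379.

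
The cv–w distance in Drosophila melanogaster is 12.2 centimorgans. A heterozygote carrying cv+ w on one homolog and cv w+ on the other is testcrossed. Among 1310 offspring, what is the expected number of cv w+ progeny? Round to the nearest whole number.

575

A map distance of 12.2 centimorgans corresponds to a recombination frequency of 0.122.
The F1 is cv+ w / cv w+, so cv w+ is a parental gamete class with expected frequency (1 − r)/2 = 0.878/2 = 0.4390.
Expected number = 0.4390 × 1310 = 575.09 ≈ 575.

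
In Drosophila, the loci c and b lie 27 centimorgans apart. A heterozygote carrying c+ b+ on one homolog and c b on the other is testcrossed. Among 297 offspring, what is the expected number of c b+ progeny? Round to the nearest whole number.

40

A map distance of 27 centimorgans corresponds to a recombination frequency of 0.270.
The F1 is c+ b+ / c b, so c b+ is a recombinant gamete class with expected frequency r/2 = 0.270/2 = 0.1350.
Expected number = 0.1350 × 297 = 40.10 ≈ 40.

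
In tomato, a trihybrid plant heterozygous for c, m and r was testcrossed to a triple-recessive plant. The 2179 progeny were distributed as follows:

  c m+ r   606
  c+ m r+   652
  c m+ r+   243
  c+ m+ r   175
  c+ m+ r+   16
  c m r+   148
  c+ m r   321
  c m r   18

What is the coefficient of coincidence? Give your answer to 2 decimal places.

The two most frequent reciprocal classes, c m+ r and c+ m r+, are the parental types, so the F1 was c m+ r / c+ m r+.
The two rarest classes, c m r and c+ m+ r+, are the double crossovers. Comparing them with the parentals, only the m allele has switched, so m is the middle locus and the order is c – m – r.
c–m: (323 + 34)/2179 = 0.1638; m–r: (564 + 34)/2179 = 0.2744.
Expected DCO frequency = 0.1638 × 0.2744 ≈ 0.04495; observed = 34/2179 ≈ 0.01560.
Coefficient of coincidence = 0.01560/0.04495 ≈ 0.35.

0.35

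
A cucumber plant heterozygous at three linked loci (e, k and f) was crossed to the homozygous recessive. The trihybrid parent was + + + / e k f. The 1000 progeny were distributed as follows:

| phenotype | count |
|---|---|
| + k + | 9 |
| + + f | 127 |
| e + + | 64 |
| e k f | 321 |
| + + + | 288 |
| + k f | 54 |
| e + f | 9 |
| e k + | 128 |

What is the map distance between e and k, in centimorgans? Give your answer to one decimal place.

The two rarest classes, + k + and e + f, are the double crossovers. Comparing them with the parentals, only the k allele has switched, so k is the middle locus and the order is e – k – f.
Crossovers in the e–k interval produce the single-crossover classes e + + and + k f (64 + 54 = 118) plus the double crossovers (18).
RF(e–k) = (118 + 18) / 1000 = 136/1000 = 0.1360 → 13.6 centimorgans.

13.6 centimorgans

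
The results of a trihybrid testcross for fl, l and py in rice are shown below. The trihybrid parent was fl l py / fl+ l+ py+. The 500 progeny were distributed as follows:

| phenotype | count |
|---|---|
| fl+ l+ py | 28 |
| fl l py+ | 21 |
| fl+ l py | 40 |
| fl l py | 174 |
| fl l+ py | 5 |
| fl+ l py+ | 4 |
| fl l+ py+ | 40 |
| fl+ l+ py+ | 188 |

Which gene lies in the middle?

l

The two rarest classes, fl l+ py and fl+ l py+, are the double crossovers. Comparing them with the parentals, only the l allele has switched, so l is the middle locus and the order is py – l – fl.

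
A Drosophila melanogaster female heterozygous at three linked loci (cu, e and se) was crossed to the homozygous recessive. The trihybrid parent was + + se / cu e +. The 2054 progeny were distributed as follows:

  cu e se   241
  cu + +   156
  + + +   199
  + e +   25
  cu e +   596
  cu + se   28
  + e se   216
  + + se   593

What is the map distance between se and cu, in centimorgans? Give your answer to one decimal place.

24.0 centimorgans

The two rarest classes, cu + se and + e +, are the double crossovers. Comparing them with the parentals, only the cu allele has switched, so cu is the middle locus and the order is se – cu – e.
Crossovers in the se–cu interval produce the single-crossover classes + + + and cu e se (199 + 241 = 440) plus the double crossovers (53).
RF(se–cu) = (440 + 53) / 2054 = 493/2054 = 0.2400 → 24.0 centimorgans.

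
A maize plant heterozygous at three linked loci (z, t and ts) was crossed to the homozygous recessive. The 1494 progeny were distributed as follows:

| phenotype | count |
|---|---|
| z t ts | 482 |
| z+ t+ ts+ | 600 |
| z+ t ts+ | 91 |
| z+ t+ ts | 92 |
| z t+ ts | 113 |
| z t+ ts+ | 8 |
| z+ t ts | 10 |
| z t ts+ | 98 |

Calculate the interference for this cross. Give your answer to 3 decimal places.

The two most frequent reciprocal classes, z t ts and z+ t+ ts+, are the parental types, so the F1 was z t ts / z+ t+ ts+.
The two rarest classes, z+ t ts and z t+ ts+, are the double crossovers. Comparing them with the parentals, only the z allele has switched, so z is the middle locus and the order is t – z – ts.
t–z: (204 + 18)/1494 = 0.1486; z–ts: (190 + 18)/1494 = 0.1392.
Expected DCO frequency = 0.1486 × 0.1392 ≈ 0.02069; observed = 18/1494 ≈ 0.01205.
Coefficient of coincidence = 0.01205/0.02069 ≈ 0.582; interference = 1 − 0.582 = 0.418.

0.418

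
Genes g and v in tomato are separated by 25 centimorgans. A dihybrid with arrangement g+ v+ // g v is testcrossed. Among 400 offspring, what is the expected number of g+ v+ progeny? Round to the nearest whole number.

A map distance of 25 centimorgans corresponds to a recombination frequency of 0.250.
The F1 is g+ v+ / g v, so g+ v+ is a parental gamete class with expected frequency (1 − r)/2 = 0.750/2 = 0.3750.
Expected number = 0.3750 × 400 = 150.00 ≈ 150.

150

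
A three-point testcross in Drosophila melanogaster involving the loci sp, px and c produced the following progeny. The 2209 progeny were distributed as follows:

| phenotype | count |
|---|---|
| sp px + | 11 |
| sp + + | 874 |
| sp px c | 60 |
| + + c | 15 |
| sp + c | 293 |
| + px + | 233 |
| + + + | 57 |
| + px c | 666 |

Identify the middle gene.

The two most frequent reciprocal classes, + px c and sp + +, are the parental types, so the F1 was + px c / sp + +.
The two rarest classes, + + c and sp px +, are the double crossovers. Comparing them with the parentals, only the px allele has switched, so px is the middle locus and the order is c – px – sp.

px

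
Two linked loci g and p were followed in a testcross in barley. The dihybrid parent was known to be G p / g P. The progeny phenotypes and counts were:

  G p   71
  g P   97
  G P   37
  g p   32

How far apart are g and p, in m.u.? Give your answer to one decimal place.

The recombinant classes are G P and g p: 37 + 32 = 69.
Recombination frequency = 69/237 = 0.2911 ≈ 29.1%, i.e. 29.1 m.u.

29.1 m.u.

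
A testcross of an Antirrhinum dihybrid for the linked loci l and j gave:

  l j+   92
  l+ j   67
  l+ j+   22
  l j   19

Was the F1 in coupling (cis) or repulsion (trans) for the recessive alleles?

trans

The two most frequent classes are l+ j (67) and l j+ (92); these are the parental (non-recombinant) types.
So the F1 carried l+ j on one chromosome and l j+ on the other — the recessive alleles are on opposite chromosomes (trans / repulsion).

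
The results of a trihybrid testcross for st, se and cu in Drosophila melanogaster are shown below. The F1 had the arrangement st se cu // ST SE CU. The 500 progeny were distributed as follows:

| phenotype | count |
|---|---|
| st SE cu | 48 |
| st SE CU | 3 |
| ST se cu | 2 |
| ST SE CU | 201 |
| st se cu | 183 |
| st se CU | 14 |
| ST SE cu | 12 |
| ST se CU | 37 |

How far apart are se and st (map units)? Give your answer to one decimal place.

The two rarest classes, ST se cu and st SE CU, are the double crossovers. Comparing them with the parentals, only the st allele has switched, so st is the middle locus and the order is se – st – cu.
Crossovers in the se–st interval produce the single-crossover classes st SE cu and ST se CU (48 + 37 = 85) plus the double crossovers (5).
RF(se–st) = (85 + 5) / 500 = 90/500 = 0.1800 → 18.0 map units.

18.0 map units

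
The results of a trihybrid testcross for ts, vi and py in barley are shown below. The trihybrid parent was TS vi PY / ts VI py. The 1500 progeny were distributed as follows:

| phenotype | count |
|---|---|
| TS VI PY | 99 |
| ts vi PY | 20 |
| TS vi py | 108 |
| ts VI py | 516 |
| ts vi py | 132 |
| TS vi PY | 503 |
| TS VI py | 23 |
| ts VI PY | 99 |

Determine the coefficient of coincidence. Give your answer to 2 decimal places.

The two rarest classes, ts vi PY and TS VI py, are the double crossovers. Comparing them with the parentals, only the ts allele has switched, so ts is the middle locus and the order is vi – ts – py.
vi–ts: (231 + 43)/1500 = 0.1827; ts–py: (207 + 43)/1500 = 0.1667.
Expected DCO frequency = 0.1827 × 0.1667 ≈ 0.03046; observed = 43/1500 ≈ 0.02867.
Coefficient of coincidence = 0.02867/0.03046 ≈ 0.94.

0.94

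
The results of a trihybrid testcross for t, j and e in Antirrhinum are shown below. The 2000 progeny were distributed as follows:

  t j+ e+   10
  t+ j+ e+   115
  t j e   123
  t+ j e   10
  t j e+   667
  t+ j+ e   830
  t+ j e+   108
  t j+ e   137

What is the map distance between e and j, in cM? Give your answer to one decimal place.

12.9 cM

The two most frequent reciprocal classes, t+ j+ e and t j e+, are the parental types, so the F1 was t+ j+ e / t j e+.
The two rarest classes, t+ j e and t j+ e+, are the double crossovers. Comparing them with the parentals, only the j allele has switched, so j is the middle locus and the order is e – j – t.
Crossovers in the e–j interval produce the single-crossover classes t+ j+ e+ and t j e (115 + 123 = 238) plus the double crossovers (20).
RF(e–j) = (238 + 20) / 2000 = 258/2000 = 0.1290 → 12.9 cM.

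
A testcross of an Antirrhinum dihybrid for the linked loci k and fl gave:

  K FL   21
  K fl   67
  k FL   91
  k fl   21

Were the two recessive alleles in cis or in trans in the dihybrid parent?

The two most frequent classes are K fl (67) and k FL (91); these are the parental (non-recombinant) types.
So the F1 carried K fl on one chromosome and k FL on the other — the recessive alleles are on opposite chromosomes (trans / repulsion).

trans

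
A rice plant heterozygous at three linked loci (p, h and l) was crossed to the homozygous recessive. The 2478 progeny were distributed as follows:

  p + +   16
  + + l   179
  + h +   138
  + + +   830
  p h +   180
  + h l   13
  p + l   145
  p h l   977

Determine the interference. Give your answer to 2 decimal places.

The two most frequent reciprocal classes, + + + and p h l, are the parental types, so the F1 was + + + / p h l.
The two rarest classes, p + + and + h l, are the double crossovers. Comparing them with the parentals, only the p allele has switched, so p is the middle locus and the order is l – p – h.
l–p: (359 + 29)/2478 = 0.1566; p–h: (283 + 29)/2478 = 0.1259.
Expected DCO frequency = 0.1566 × 0.1259 ≈ 0.01972; observed = 29/2478 ≈ 0.01170.
Coefficient of coincidence = 0.01170/0.01972 ≈ 0.59; interference = 1 − 0.59 = 0.41.

0.41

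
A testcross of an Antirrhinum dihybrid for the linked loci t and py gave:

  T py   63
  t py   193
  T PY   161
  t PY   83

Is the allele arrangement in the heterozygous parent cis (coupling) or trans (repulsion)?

cis

The two most frequent classes are T PY (161) and t py (193); these are the parental (non-recombinant) types.
So the F1 carried T PY on one chromosome and t py on the other — the recessive alleles are on the same chromosome (cis / coupling).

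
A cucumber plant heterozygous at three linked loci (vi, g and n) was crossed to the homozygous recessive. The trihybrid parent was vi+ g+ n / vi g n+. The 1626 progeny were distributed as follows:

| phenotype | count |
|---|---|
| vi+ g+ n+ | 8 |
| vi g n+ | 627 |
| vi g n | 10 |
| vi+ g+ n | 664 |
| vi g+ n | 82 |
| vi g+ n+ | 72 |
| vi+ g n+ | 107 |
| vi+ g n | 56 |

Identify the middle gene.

n

The two rarest classes, vi+ g+ n+ and vi g n, are the double crossovers. Comparing them with the parentals, only the n allele has switched, so n is the middle locus and the order is vi – n – g.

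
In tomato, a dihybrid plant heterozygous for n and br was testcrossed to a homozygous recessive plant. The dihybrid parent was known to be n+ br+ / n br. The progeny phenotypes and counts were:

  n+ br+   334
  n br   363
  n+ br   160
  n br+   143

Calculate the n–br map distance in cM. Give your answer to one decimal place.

The recombinant classes are n+ br and n br+: 160 + 143 = 303.
Recombination frequency = 303/1000 = 0.3030 ≈ 30.3%, i.e. 30.3 cM.

30.3 cM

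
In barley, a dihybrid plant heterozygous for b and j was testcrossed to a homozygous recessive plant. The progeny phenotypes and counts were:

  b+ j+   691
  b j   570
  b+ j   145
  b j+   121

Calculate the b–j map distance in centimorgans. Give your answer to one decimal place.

17.4 centimorgans

The two most frequent classes, b+ j+ (691) and b j (570), are the parental types, so the F1 was b+ j+ / b j.
The recombinant classes are b+ j and b j+: 145 + 121 = 266.
Recombination frequency = 266/1527 = 0.1742 ≈ 17.4%, i.e. 17.4 centimorgans.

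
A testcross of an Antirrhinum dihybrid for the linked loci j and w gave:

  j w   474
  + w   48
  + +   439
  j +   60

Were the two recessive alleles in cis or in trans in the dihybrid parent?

The two most frequent classes are + + (439) and j w (474); these are the parental (non-recombinant) types.
So the F1 carried + + on one chromosome and j w on the other — the recessive alleles are on the same chromosome (cis / coupling).

cis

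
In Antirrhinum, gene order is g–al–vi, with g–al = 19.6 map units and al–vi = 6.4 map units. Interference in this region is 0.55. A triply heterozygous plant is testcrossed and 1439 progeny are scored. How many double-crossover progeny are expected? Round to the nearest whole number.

8

Map distances give recombination frequencies of 0.196 and 0.064 for the two intervals.
With interference 0.55 (so coincidence = 0.45), expected double-crossover frequency = 0.196 × 0.064 × 0.45 = 0.00564.
Expected number = 0.00564 × 1439 = 8.12 ≈ 8.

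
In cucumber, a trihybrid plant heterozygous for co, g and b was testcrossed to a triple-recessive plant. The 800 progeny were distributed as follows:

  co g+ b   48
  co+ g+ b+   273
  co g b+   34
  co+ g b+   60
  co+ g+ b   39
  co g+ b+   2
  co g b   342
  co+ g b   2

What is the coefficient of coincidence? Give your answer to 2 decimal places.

0.37

The two most frequent reciprocal classes, co g b and co+ g+ b+, are the parental types, so the F1 was co g b / co+ g+ b+.
The two rarest classes, co+ g b and co g+ b+, are the double crossovers. Comparing them with the parentals, only the co allele has switched, so co is the middle locus and the order is b – co – g.
b–co: (73 + 4)/800 = 0.0963; co–g: (108 + 4)/800 = 0.1400.
Expected DCO frequency = 0.0963 × 0.1400 ≈ 0.01348; observed = 4/800 ≈ 0.00500.
Coefficient of coincidence = 0.00500/0.01348 ≈ 0.37.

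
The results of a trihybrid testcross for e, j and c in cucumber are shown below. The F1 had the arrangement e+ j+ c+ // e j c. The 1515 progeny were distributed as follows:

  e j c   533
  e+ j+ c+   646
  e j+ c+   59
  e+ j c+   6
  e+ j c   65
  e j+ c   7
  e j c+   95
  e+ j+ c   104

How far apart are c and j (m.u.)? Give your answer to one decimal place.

14.0 m.u.

The two rarest classes, e+ j c+ and e j+ c, are the double crossovers. Comparing them with the parentals, only the j allele has switched, so j is the middle locus and the order is e – j – c.
Crossovers in the j–c interval produce the single-crossover classes e+ j+ c and e j c+ (104 + 95 = 199) plus the double crossovers (13).
RF(j–c) = (199 + 13) / 1515 = 212/1515 = 0.1399 → 14.0 m.u.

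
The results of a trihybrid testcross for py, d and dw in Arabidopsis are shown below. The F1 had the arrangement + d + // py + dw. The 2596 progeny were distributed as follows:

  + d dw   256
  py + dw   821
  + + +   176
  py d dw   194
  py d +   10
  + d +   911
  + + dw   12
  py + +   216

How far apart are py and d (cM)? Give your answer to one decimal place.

The two rarest classes, py d + and + + dw, are the double crossovers. Comparing them with the parentals, only the py allele has switched, so py is the middle locus and the order is d – py – dw.
Crossovers in the d–py interval produce the single-crossover classes + + + and py d dw (176 + 194 = 370) plus the double crossovers (22).
RF(d–py) = (370 + 22) / 2596 = 392/2596 = 0.1510 → 15.1 cM.

15.1 cM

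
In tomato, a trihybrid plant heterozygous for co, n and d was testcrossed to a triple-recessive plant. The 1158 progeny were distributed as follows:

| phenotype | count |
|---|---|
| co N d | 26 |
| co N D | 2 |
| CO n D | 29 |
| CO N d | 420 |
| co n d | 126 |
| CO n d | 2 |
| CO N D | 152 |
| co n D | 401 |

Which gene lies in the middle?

n

The two most frequent reciprocal classes, co n D and CO N d, are the parental types, so the F1 was co n D / CO N d.
The two rarest classes, co N D and CO n d, are the double crossovers. Comparing them with the parentals, only the n allele has switched, so n is the middle locus and the order is co – n – d.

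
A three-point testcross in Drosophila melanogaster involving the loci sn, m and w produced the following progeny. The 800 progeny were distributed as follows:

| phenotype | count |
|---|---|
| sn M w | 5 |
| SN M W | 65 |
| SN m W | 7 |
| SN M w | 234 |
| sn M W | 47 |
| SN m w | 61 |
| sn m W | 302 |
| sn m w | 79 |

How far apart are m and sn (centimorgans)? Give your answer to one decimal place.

15.0 centimorgans

The two most frequent reciprocal classes, sn m W and SN M w, are the parental types, so the F1 was sn m W / SN M w.
The two rarest classes, SN m W and sn M w, are the double crossovers. Comparing them with the parentals, only the sn allele has switched, so sn is the middle locus and the order is w – sn – m.
Crossovers in the sn–m interval produce the single-crossover classes sn M W and SN m w (47 + 61 = 108) plus the double crossovers (12).
RF(sn–m) = (108 + 12) / 800 = 120/800 = 0.1500 → 15.0 centimorgans.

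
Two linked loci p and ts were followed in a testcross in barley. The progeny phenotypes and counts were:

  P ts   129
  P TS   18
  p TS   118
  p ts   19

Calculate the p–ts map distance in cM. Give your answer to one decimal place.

13.0 cM

The two most frequent classes, P ts (129) and p TS (118), are the parental types, so the F1 was P ts / p TS.
The recombinant classes are P TS and p ts: 18 + 19 = 37.
Recombination frequency = 37/284 = 0.1303 ≈ 13.0%, i.e. 13.0 cM.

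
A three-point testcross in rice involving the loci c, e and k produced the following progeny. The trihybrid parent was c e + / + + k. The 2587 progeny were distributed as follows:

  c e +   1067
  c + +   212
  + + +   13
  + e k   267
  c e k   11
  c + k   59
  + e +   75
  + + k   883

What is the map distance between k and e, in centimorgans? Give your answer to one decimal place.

The two rarest classes, c e k and + + +, are the double crossovers. Comparing them with the parentals, only the k allele has switched, so k is the middle locus and the order is c – k – e.
Crossovers in the k–e interval produce the single-crossover classes c + + and + e k (212 + 267 = 479) plus the double crossovers (24).
RF(k–e) = (479 + 24) / 2587 = 503/2587 = 0.1944 → 19.4 centimorgans.

19.4 centimorgans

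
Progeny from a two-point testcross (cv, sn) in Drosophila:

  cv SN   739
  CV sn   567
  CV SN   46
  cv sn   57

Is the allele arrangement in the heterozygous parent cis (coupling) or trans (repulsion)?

The two most frequent classes are CV sn (567) and cv SN (739); these are the parental (non-recombinant) types.
So the F1 carried CV sn on one chromosome and cv SN on the other — the recessive alleles are on opposite chromosomes (trans / repulsion).

trans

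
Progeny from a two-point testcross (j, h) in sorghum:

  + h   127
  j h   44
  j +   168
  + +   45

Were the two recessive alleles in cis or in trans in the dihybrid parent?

The two most frequent classes are + h (127) and j + (168); these are the parental (non-recombinant) types.
So the F1 carried + h on one chromosome and j + on the other — the recessive alleles are on opposite chromosomes (trans / repulsion).

trans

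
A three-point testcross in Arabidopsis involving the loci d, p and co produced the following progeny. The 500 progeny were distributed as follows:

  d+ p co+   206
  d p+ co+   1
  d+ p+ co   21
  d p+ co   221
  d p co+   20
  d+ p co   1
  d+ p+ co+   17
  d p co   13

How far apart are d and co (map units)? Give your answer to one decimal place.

The two most frequent reciprocal classes, d p+ co and d+ p co+, are the parental types, so the F1 was d p+ co / d+ p co+.
The two rarest classes, d p+ co+ and d+ p co, are the double crossovers. Comparing them with the parentals, only the co allele has switched, so co is the middle locus and the order is d – co – p.
Crossovers in the d–co interval produce the single-crossover classes d+ p+ co and d p co+ (21 + 20 = 41) plus the double crossovers (2).
RF(d–co) = (41 + 2) / 500 = 43/500 = 0.0860 → 8.6 map units.

8.6 map units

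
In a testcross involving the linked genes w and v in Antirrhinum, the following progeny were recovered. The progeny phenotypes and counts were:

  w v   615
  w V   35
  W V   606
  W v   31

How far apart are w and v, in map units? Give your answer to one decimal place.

The two most frequent classes, W V (606) and w v (615), are the parental types, so the F1 was W V / w v.
The recombinant classes are W v and w V: 31 + 35 = 66.
Recombination frequency = 66/1287 = 0.0513 ≈ 5.1%, i.e. 5.1 map units.

5.1 map units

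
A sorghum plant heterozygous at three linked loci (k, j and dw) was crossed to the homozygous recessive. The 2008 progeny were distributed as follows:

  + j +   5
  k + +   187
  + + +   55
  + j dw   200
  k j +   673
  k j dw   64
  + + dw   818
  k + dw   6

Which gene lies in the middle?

k

The two most frequent reciprocal classes, + + dw and k j +, are the parental types, so the F1 was + + dw / k j +.
The two rarest classes, k + dw and + j +, are the double crossovers. Comparing them with the parentals, only the k allele has switched, so k is the middle locus and the order is dw – k – j.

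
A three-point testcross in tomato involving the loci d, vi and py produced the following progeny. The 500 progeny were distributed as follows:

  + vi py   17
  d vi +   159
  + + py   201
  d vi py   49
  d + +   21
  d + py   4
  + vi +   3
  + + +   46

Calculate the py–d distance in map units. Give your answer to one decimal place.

The two most frequent reciprocal classes, d vi + and + + py, are the parental types, so the F1 was d vi + / + + py.
The two rarest classes, + vi + and d + py, are the double crossovers. Comparing them with the parentals, only the d allele has switched, so d is the middle locus and the order is vi – d – py.
Crossovers in the d–py interval produce the single-crossover classes d vi py and + + + (49 + 46 = 95) plus the double crossovers (7).
RF(d–py) = (95 + 7) / 500 = 102/500 = 0.2040 → 20.4 map units.

20.4 map units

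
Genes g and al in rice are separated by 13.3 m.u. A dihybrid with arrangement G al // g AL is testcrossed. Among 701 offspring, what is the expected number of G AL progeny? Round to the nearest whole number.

A map distance of 13.3 m.u. corresponds to a recombination frequency of 0.133.
The F1 is G al / g AL, so G AL is a recombinant gamete class with expected frequency r/2 = 0.133/2 = 0.0665.
Expected number = 0.0665 × 701 = 46.62 ≈ 47.

47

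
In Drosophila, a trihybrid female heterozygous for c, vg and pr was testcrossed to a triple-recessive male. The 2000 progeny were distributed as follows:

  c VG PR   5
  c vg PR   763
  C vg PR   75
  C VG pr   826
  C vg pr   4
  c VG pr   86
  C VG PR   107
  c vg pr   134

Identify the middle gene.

vg

The two most frequent reciprocal classes, C VG pr and c vg PR, are the parental types, so the F1 was C VG pr / c vg PR.
The two rarest classes, C vg pr and c VG PR, are the double crossovers. Comparing them with the parentals, only the vg allele has switched, so vg is the middle locus and the order is pr – vg – c.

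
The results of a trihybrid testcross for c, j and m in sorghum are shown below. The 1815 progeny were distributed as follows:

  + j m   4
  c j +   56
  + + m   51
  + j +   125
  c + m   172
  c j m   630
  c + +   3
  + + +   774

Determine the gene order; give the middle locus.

The two most frequent reciprocal classes, + + + and c j m, are the parental types, so the F1 was + + + / c j m.
The two rarest classes, c + + and + j m, are the double crossovers. Comparing them with the parentals, only the c allele has switched, so c is the middle locus and the order is m – c – j.

c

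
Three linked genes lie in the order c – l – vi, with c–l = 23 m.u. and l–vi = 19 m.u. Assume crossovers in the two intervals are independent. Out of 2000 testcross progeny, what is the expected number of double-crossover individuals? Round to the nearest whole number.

Map distances give recombination frequencies of 0.230 and 0.190 for the two intervals.
With no interference, expected double-crossover frequency = 0.230 × 0.190 = 0.04370.
Expected number = 0.04370 × 2000 = 87.40 ≈ 87.

87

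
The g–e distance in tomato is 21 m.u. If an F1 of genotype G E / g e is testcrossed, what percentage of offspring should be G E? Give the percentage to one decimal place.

A map distance of 21 m.u. corresponds to a recombination frequency of 0.210.
The F1 is G E / g e, so G E is a parental gamete class with expected frequency (1 − r)/2 = 0.790/2 = 0.3950.
That is 0.3950 = 39.5% of the progeny.

39.5%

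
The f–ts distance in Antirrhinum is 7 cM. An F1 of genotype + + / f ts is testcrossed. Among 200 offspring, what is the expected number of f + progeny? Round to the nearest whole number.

A map distance of 7 cM corresponds to a recombination frequency of 0.070.
The F1 is + + / f ts, so f + is a recombinant gamete class with expected frequency r/2 = 0.070/2 = 0.0350.
Expected number = 0.0350 × 200 = 7.00 ≈ 7.

7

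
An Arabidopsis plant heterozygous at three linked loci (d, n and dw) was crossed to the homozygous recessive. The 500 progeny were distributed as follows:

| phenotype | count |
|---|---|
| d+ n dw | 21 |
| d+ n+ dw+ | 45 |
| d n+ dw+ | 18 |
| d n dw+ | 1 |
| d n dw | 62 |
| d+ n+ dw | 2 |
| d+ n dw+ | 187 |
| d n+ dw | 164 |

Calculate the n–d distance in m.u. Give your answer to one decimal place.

22.0 m.u.

The two most frequent reciprocal classes, d+ n dw+ and d n+ dw, are the parental types, so the F1 was d+ n dw+ / d n+ dw.
The two rarest classes, d n dw+ and d+ n+ dw, are the double crossovers. Comparing them with the parentals, only the d allele has switched, so d is the middle locus and the order is n – d – dw.
Crossovers in the n–d interval produce the single-crossover classes d+ n+ dw+ and d n dw (45 + 62 = 107) plus the double crossovers (3).
RF(n–d) = (107 + 3) / 500 = 110/500 = 0.2200 → 22.0 m.u.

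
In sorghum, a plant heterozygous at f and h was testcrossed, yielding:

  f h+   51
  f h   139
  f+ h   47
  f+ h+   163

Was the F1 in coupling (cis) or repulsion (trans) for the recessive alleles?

cis

The two most frequent classes are f+ h+ (163) and f h (139); these are the parental (non-recombinant) types.
So the F1 carried f+ h+ on one chromosome and f h on the other — the recessive alleles are on the same chromosome (cis / coupling).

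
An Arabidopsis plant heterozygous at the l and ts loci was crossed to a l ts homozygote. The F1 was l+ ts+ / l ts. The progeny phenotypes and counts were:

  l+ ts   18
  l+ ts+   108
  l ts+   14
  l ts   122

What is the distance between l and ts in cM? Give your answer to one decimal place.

The recombinant classes are l+ ts and l ts+: 18 + 14 = 32.
Recombination frequency = 32/262 = 0.1221 ≈ 12.2%, i.e. 12.2 cM.

12.2 cM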